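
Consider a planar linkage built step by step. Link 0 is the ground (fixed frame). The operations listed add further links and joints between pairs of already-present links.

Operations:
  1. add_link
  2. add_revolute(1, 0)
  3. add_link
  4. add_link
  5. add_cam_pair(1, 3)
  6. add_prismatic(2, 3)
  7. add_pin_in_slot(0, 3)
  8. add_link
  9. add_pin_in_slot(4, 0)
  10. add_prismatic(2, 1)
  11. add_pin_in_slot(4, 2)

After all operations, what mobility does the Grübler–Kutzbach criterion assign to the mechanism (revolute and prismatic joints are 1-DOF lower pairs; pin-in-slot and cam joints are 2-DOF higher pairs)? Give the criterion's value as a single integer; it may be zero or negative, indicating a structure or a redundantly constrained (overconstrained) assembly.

M = 2

L=1 J1=0 J2=0
add link → L=2 J1=0 J2=0
R@1,0 dof=1 J1 → L=2 J1=1 J2=0
add link → L=3 J1=1 J2=0
add link → L=4 J1=1 J2=0
C@1,3 dof=2 J2 → L=4 J1=1 J2=1
P@2,3 dof=1 J1 → L=4 J1=2 J2=1
PS@0,3 dof=2 J2 → L=4 J1=2 J2=2
add link → L=5 J1=2 J2=2
PS@4,0 dof=2 J2 → L=5 J1=2 J2=3
P@2,1 dof=1 J1 → L=5 J1=3 J2=3
PS@4,2 dof=2 J2 → L=5 J1=3 J2=4
M=3(L−1)−2J1−J2=3·4−2·3−4=2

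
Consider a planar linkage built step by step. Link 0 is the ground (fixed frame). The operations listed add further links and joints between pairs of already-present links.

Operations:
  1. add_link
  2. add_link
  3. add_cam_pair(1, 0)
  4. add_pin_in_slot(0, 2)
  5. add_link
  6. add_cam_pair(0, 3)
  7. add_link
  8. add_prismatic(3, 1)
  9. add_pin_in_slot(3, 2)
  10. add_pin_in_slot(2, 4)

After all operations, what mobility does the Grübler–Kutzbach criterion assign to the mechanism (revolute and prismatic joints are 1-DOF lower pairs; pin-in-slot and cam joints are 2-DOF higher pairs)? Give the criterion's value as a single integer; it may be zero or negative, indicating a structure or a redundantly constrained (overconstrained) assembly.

[1;0;0] (link 0 is ground)
L+ [2;0;0]
L+ [3;0;0]
C(1,0)∈J2 [3;0;1]
PS(0,2)∈J2 [3;0;2]
L+ [4;0;2]
C(0,3)∈J2 [4;0;3]
L+ [5;0;3]
P(3,1)∈J1 [5;1;3]
PS(3,2)∈J2 [5;1;4]
PS(2,4)∈J2 [5;1;5]
mobility = 12 − 2 − 5 = 5

M = 5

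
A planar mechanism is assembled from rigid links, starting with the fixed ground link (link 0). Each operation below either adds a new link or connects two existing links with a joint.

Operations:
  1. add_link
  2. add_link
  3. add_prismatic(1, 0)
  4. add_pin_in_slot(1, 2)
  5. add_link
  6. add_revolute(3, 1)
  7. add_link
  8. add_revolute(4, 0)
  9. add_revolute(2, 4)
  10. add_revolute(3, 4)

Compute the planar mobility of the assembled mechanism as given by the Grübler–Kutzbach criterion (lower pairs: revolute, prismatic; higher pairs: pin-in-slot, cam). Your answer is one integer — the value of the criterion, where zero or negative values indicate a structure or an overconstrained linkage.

M = 1

[1;0;0] (link 0 is ground)
L+ [2;0;0]
L+ [3;0;0]
P(1,0)∈J1 [3;1;0]
PS(1,2)∈J2 [3;1;1]
L+ [4;1;1]
R(3,1)∈J1 [4;2;1]
L+ [5;2;1]
R(4,0)∈J1 [5;3;1]
R(2,4)∈J1 [5;4;1]
R(3,4)∈J1 [5;5;1]
mobility = 12 − 10 − 1 = 1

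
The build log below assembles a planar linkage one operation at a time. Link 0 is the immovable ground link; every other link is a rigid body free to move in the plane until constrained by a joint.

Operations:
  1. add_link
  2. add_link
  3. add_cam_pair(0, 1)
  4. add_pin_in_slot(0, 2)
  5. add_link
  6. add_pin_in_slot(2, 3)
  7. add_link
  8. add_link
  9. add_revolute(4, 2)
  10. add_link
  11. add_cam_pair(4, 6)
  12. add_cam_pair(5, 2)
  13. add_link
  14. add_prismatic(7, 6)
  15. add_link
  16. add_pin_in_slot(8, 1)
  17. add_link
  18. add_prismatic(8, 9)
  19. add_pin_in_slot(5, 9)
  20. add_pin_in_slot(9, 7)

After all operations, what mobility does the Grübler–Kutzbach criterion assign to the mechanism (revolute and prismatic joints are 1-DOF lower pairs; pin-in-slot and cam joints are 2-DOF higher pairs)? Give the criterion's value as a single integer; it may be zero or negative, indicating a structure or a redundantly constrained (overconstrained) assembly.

L=1 J1=0 J2=0
add link → L=2 J1=0 J2=0
add link → L=3 J1=0 J2=0
C@0,1 dof=2 J2 → L=3 J1=0 J2=1
PS@0,2 dof=2 J2 → L=3 J1=0 J2=2
add link → L=4 J1=0 J2=2
PS@2,3 dof=2 J2 → L=4 J1=0 J2=3
add link → L=5 J1=0 J2=3
add link → L=6 J1=0 J2=3
R@4,2 dof=1 J1 → L=6 J1=1 J2=3
add link → L=7 J1=1 J2=3
C@4,6 dof=2 J2 → L=7 J1=1 J2=4
C@5,2 dof=2 J2 → L=7 J1=1 J2=5
add link → L=8 J1=1 J2=5
P@7,6 dof=1 J1 → L=8 J1=2 J2=5
add link → L=9 J1=2 J2=5
PS@8,1 dof=2 J2 → L=9 J1=2 J2=6
add link → L=10 J1=2 J2=6
P@8,9 dof=1 J1 → L=10 J1=3 J2=6
PS@5,9 dof=2 J2 → L=10 J1=3 J2=7
PS@9,7 dof=2 J2 → L=10 J1=3 J2=8
M=3(L−1)−2J1−J2=3·9−2·3−8=13

M = 13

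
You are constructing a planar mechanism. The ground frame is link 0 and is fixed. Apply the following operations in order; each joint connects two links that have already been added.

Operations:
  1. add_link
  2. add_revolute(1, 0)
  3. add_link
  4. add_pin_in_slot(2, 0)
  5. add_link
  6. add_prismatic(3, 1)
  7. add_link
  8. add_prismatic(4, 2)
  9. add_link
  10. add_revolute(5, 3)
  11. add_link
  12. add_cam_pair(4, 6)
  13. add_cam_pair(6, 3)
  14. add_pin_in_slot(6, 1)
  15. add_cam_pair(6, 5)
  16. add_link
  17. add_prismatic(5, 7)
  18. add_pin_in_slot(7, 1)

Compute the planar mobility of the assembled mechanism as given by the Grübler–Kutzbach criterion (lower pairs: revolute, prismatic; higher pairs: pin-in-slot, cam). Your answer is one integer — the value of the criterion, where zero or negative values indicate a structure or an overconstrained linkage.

link 0 = ground. State L|J1|J2 = 1|0|0
+link1  2|0|0
R(1,0) f=1→J1  2|1|0
+link2  3|1|0
PS(2,0) f=2→J2  3|1|1
+link3  4|1|1
P(3,1) f=1→J1  4|2|1
+link4  5|2|1
P(4,2) f=1→J1  5|3|1
+link5  6|3|1
R(5,3) f=1→J1  6|4|1
+link6  7|4|1
C(4,6) f=2→J2  7|4|2
C(6,3) f=2→J2  7|4|3
PS(6,1) f=2→J2  7|4|4
C(6,5) f=2→J2  7|4|5
+link7  8|4|5
P(5,7) f=1→J1  8|5|5
PS(7,1) f=2→J2  8|5|6
M = 3(8−1)−2·5−6 = 21−10−6 = 5

M = 5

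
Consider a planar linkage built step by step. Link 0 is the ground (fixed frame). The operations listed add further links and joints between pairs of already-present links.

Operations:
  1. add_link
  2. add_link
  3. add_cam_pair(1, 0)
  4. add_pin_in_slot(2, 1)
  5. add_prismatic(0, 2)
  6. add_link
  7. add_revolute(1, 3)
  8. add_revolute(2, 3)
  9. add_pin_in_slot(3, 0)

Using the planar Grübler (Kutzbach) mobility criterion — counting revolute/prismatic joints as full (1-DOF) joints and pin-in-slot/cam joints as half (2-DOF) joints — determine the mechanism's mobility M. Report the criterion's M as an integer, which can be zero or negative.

[1;0;0] (link 0 is ground)
L+ [2;0;0]
L+ [3;0;0]
C(1,0)∈J2 [3;0;1]
PS(2,1)∈J2 [3;0;2]
P(0,2)∈J1 [3;1;2]
L+ [4;1;2]
R(1,3)∈J1 [4;2;2]
R(2,3)∈J1 [4;3;2]
PS(3,0)∈J2 [4;3;3]
mobility = 9 − 6 − 3 = 0

M = 0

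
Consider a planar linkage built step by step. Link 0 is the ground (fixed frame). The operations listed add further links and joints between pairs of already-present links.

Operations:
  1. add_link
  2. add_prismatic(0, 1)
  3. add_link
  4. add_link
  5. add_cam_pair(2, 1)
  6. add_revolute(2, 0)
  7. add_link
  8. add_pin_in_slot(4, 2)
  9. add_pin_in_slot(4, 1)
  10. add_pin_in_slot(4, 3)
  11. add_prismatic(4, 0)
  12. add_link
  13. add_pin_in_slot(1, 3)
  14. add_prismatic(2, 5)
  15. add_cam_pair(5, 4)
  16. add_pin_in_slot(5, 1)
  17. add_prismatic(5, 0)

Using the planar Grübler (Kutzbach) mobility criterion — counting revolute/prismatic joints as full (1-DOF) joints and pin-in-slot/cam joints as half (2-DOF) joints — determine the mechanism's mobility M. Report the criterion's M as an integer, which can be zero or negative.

link 0 = ground. State L|J1|J2 = 1|0|0
+link1  2|0|0
P(0,1) f=1→J1  2|1|0
+link2  3|1|0
+link3  4|1|0
C(2,1) f=2→J2  4|1|1
R(2,0) f=1→J1  4|2|1
+link4  5|2|1
PS(4,2) f=2→J2  5|2|2
PS(4,1) f=2→J2  5|2|3
PS(4,3) f=2→J2  5|2|4
P(4,0) f=1→J1  5|3|4
+link5  6|3|4
PS(1,3) f=2→J2  6|3|5
P(2,5) f=1→J1  6|4|5
C(5,4) f=2→J2  6|4|6
PS(5,1) f=2→J2  6|4|7
P(5,0) f=1→J1  6|5|7
M = 3(6−1)−2·5−7 = 15−10−7 = -2

M = -2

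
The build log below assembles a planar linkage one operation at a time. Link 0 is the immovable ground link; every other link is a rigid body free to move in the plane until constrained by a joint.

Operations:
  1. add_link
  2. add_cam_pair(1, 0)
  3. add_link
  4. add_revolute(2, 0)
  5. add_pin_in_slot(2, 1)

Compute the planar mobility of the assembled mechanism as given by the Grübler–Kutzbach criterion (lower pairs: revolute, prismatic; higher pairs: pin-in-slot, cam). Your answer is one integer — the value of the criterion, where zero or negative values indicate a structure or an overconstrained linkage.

M = 2

ground; <1,0,0>
#1 <2,0,0>
C:1↔0 J2 <2,0,1>
#2 <3,0,1>
R:2↔0 J1 <3,1,1>
PS:2↔1 J2 <3,1,2>
3×2 − 2×1 − 1×2 = 2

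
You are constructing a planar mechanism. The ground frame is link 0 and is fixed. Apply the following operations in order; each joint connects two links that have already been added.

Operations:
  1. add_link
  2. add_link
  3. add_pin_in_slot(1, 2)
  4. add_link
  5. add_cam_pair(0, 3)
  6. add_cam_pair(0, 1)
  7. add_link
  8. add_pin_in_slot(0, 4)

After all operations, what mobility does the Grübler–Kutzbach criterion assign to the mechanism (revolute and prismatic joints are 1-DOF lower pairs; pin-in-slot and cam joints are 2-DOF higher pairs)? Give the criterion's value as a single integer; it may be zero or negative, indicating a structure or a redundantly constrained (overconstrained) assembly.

M = 8

[1;0;0] (link 0 is ground)
L+ [2;0;0]
L+ [3;0;0]
PS(1,2)∈J2 [3;0;1]
L+ [4;0;1]
C(0,3)∈J2 [4;0;2]
C(0,1)∈J2 [4;0;3]
L+ [5;0;3]
PS(0,4)∈J2 [5;0;4]
mobility = 12 − 0 − 4 = 8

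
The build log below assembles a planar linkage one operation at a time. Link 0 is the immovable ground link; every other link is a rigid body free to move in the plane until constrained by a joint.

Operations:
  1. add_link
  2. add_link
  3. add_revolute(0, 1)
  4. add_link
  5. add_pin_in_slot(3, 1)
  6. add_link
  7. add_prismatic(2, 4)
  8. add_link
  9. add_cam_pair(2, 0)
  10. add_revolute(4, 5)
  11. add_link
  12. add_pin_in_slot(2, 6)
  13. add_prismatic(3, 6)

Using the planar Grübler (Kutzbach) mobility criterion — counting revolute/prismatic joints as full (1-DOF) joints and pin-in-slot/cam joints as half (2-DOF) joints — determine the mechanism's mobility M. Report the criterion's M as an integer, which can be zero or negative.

[1;0;0] (link 0 is ground)
L+ [2;0;0]
L+ [3;0;0]
R(0,1)∈J1 [3;1;0]
L+ [4;1;0]
PS(3,1)∈J2 [4;1;1]
L+ [5;1;1]
P(2,4)∈J1 [5;2;1]
L+ [6;2;1]
C(2,0)∈J2 [6;2;2]
R(4,5)∈J1 [6;3;2]
L+ [7;3;2]
PS(2,6)∈J2 [7;3;3]
P(3,6)∈J1 [7;4;3]
mobility = 18 − 8 − 3 = 7

M = 7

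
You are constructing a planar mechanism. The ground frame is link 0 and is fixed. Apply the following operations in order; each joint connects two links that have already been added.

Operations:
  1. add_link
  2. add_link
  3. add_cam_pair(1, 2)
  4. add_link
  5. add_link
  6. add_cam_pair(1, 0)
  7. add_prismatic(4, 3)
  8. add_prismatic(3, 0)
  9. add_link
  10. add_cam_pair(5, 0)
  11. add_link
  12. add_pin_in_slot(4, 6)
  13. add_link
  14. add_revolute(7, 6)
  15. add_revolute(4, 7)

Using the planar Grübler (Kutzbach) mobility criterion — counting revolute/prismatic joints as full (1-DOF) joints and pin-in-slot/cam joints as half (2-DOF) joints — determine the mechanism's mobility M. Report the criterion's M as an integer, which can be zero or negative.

M = 9

L=1 J1=0 J2=0
add link → L=2 J1=0 J2=0
add link → L=3 J1=0 J2=0
C@1,2 dof=2 J2 → L=3 J1=0 J2=1
add link → L=4 J1=0 J2=1
add link → L=5 J1=0 J2=1
C@1,0 dof=2 J2 → L=5 J1=0 J2=2
P@4,3 dof=1 J1 → L=5 J1=1 J2=2
P@3,0 dof=1 J1 → L=5 J1=2 J2=2
add link → L=6 J1=2 J2=2
C@5,0 dof=2 J2 → L=6 J1=2 J2=3
add link → L=7 J1=2 J2=3
PS@4,6 dof=2 J2 → L=7 J1=2 J2=4
add link → L=8 J1=2 J2=4
R@7,6 dof=1 J1 → L=8 J1=3 J2=4
R@4,7 dof=1 J1 → L=8 J1=4 J2=4
M=3(L−1)−2J1−J2=3·7−2·4−4=9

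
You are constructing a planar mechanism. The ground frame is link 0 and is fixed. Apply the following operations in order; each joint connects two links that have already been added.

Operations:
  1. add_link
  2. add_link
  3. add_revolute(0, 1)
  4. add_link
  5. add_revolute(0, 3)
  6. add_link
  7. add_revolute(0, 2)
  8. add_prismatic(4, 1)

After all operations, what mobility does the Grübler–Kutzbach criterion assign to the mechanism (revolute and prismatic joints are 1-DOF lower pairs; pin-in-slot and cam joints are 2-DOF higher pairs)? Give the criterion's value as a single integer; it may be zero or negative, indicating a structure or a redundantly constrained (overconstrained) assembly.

M = 4

link 0 = ground. State L|J1|J2 = 1|0|0
+link1  2|0|0
+link2  3|0|0
R(0,1) f=1→J1  3|1|0
+link3  4|1|0
R(0,3) f=1→J1  4|2|0
+link4  5|2|0
R(0,2) f=1→J1  5|3|0
P(4,1) f=1→J1  5|4|0
M = 3(5−1)−2·4−0 = 12−8−0 = 4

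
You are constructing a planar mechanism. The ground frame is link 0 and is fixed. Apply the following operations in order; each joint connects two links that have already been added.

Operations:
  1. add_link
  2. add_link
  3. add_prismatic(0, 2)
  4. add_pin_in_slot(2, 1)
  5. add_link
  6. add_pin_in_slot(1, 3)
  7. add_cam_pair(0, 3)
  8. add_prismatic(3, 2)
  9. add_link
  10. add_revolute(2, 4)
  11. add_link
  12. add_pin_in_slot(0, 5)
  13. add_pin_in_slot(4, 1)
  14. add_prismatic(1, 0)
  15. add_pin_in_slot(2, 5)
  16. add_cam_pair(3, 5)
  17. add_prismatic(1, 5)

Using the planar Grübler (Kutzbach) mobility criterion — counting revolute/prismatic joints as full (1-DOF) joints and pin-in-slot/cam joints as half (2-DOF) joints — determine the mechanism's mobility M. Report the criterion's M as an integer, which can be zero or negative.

L=1 J1=0 J2=0
add link → L=2 J1=0 J2=0
add link → L=3 J1=0 J2=0
P@0,2 dof=1 J1 → L=3 J1=1 J2=0
PS@2,1 dof=2 J2 → L=3 J1=1 J2=1
add link → L=4 J1=1 J2=1
PS@1,3 dof=2 J2 → L=4 J1=1 J2=2
C@0,3 dof=2 J2 → L=4 J1=1 J2=3
P@3,2 dof=1 J1 → L=4 J1=2 J2=3
add link → L=5 J1=2 J2=3
R@2,4 dof=1 J1 → L=5 J1=3 J2=3
add link → L=6 J1=3 J2=3
PS@0,5 dof=2 J2 → L=6 J1=3 J2=4
PS@4,1 dof=2 J2 → L=6 J1=3 J2=5
P@1,0 dof=1 J1 → L=6 J1=4 J2=5
PS@2,5 dof=2 J2 → L=6 J1=4 J2=6
C@3,5 dof=2 J2 → L=6 J1=4 J2=7
P@1,5 dof=1 J1 → L=6 J1=5 J2=7
M=3(L−1)−2J1−J2=3·5−2·5−7=-2

M = -2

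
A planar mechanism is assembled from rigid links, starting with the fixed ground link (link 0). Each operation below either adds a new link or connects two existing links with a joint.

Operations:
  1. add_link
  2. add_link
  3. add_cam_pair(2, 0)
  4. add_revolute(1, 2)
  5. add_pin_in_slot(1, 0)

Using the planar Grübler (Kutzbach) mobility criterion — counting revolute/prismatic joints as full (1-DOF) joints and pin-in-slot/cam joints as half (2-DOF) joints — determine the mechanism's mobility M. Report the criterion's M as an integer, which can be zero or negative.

ground; <1,0,0>
#1 <2,0,0>
#2 <3,0,0>
C:2↔0 J2 <3,0,1>
R:1↔2 J1 <3,1,1>
PS:1↔0 J2 <3,1,2>
3×2 − 2×1 − 1×2 = 2

M = 2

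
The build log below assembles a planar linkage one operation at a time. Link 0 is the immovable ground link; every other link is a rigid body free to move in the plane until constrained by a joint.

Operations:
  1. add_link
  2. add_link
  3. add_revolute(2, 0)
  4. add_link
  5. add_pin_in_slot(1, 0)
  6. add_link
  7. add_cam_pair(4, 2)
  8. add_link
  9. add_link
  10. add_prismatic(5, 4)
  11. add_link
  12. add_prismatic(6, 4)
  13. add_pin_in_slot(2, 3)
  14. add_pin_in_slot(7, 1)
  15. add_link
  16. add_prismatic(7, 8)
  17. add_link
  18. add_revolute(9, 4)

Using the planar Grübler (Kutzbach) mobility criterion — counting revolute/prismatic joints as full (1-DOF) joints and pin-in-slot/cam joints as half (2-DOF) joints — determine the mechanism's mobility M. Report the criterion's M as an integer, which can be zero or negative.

M = 13

[1;0;0] (link 0 is ground)
L+ [2;0;0]
L+ [3;0;0]
R(2,0)∈J1 [3;1;0]
L+ [4;1;0]
PS(1,0)∈J2 [4;1;1]
L+ [5;1;1]
C(4,2)∈J2 [5;1;2]
L+ [6;1;2]
L+ [7;1;2]
P(5,4)∈J1 [7;2;2]
L+ [8;2;2]
P(6,4)∈J1 [8;3;2]
PS(2,3)∈J2 [8;3;3]
PS(7,1)∈J2 [8;3;4]
L+ [9;3;4]
P(7,8)∈J1 [9;4;4]
L+ [10;4;4]
R(9,4)∈J1 [10;5;4]
mobility = 27 − 10 − 4 = 13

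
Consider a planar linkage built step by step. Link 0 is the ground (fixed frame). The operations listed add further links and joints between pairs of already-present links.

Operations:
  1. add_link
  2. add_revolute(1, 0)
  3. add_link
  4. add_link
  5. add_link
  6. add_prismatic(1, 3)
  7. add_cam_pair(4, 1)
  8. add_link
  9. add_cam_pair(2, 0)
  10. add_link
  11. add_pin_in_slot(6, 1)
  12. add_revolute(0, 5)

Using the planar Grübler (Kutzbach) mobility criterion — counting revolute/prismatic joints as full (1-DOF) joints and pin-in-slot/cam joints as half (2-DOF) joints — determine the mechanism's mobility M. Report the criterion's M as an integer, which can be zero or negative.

M = 9

ground; <1,0,0>
#1 <2,0,0>
R:1↔0 J1 <2,1,0>
#2 <3,1,0>
#3 <4,1,0>
#4 <5,1,0>
P:1↔3 J1 <5,2,0>
C:4↔1 J2 <5,2,1>
#5 <6,2,1>
C:2↔0 J2 <6,2,2>
#6 <7,2,2>
PS:6↔1 J2 <7,2,3>
R:0↔5 J1 <7,3,3>
3×6 − 2×3 − 1×3 = 9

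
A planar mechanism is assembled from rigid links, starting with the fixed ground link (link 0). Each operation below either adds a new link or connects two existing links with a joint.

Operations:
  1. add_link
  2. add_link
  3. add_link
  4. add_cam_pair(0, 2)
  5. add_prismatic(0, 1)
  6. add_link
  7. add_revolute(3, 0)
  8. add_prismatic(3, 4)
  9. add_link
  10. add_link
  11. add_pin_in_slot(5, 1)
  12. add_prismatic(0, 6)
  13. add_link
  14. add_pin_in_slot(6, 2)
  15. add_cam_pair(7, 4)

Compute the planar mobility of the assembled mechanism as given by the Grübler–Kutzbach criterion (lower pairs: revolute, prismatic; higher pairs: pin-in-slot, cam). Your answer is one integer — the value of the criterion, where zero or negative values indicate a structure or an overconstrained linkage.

M = 9

link 0 = ground. State L|J1|J2 = 1|0|0
+link1  2|0|0
+link2  3|0|0
+link3  4|0|0
C(0,2) f=2→J2  4|0|1
P(0,1) f=1→J1  4|1|1
+link4  5|1|1
R(3,0) f=1→J1  5|2|1
P(3,4) f=1→J1  5|3|1
+link5  6|3|1
+link6  7|3|1
PS(5,1) f=2→J2  7|3|2
P(0,6) f=1→J1  7|4|2
+link7  8|4|2
PS(6,2) f=2→J2  8|4|3
C(7,4) f=2→J2  8|4|4
M = 3(8−1)−2·4−4 = 21−8−4 = 9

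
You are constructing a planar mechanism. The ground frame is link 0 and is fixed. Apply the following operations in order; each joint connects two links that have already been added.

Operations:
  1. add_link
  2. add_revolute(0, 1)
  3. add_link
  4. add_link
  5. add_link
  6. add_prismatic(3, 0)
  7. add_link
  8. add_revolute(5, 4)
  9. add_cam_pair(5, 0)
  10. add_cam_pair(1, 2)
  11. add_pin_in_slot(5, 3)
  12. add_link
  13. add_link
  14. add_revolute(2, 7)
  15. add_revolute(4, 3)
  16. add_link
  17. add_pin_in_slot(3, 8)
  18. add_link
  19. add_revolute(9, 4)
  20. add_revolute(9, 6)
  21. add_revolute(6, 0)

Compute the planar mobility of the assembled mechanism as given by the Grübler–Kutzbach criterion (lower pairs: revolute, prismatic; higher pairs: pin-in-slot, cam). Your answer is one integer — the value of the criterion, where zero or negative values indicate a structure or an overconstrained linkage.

M = 7

[1;0;0] (link 0 is ground)
L+ [2;0;0]
R(0,1)∈J1 [2;1;0]
L+ [3;1;0]
L+ [4;1;0]
L+ [5;1;0]
P(3,0)∈J1 [5;2;0]
L+ [6;2;0]
R(5,4)∈J1 [6;3;0]
C(5,0)∈J2 [6;3;1]
C(1,2)∈J2 [6;3;2]
PS(5,3)∈J2 [6;3;3]
L+ [7;3;3]
L+ [8;3;3]
R(2,7)∈J1 [8;4;3]
R(4,3)∈J1 [8;5;3]
L+ [9;5;3]
PS(3,8)∈J2 [9;5;4]
L+ [10;5;4]
R(9,4)∈J1 [10;6;4]
R(9,6)∈J1 [10;7;4]
R(6,0)∈J1 [10;8;4]
mobility = 27 − 16 − 4 = 7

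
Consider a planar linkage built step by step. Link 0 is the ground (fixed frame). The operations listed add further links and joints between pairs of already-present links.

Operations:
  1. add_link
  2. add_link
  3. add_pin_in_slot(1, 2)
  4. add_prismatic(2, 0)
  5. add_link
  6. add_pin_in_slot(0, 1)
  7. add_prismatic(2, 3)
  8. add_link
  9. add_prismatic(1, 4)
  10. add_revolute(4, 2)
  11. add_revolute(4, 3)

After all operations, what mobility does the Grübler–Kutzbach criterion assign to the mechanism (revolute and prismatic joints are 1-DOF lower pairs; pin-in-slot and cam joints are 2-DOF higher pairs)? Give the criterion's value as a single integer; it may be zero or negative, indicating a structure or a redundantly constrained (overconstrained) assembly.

ground; <1,0,0>
#1 <2,0,0>
#2 <3,0,0>
PS:1↔2 J2 <3,0,1>
P:2↔0 J1 <3,1,1>
#3 <4,1,1>
PS:0↔1 J2 <4,1,2>
P:2↔3 J1 <4,2,2>
#4 <5,2,2>
P:1↔4 J1 <5,3,2>
R:4↔2 J1 <5,4,2>
R:4↔3 J1 <5,5,2>
3×4 − 2×5 − 1×2 = 0

M = 0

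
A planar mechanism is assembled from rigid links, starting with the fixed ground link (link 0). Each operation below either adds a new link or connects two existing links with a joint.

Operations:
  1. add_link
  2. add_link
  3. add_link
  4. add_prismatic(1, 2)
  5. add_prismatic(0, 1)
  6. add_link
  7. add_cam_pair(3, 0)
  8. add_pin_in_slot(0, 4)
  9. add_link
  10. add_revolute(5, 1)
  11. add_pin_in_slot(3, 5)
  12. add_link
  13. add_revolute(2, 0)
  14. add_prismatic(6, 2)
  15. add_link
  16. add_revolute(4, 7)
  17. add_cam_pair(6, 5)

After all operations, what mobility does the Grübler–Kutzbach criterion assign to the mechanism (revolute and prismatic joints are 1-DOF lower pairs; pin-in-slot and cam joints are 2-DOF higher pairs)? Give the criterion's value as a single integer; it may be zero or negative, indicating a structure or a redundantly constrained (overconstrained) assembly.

ground; <1,0,0>
#1 <2,0,0>
#2 <3,0,0>
#3 <4,0,0>
P:1↔2 J1 <4,1,0>
P:0↔1 J1 <4,2,0>
#4 <5,2,0>
C:3↔0 J2 <5,2,1>
PS:0↔4 J2 <5,2,2>
#5 <6,2,2>
R:5↔1 J1 <6,3,2>
PS:3↔5 J2 <6,3,3>
#6 <7,3,3>
R:2↔0 J1 <7,4,3>
P:6↔2 J1 <7,5,3>
#7 <8,5,3>
R:4↔7 J1 <8,6,3>
C:6↔5 J2 <8,6,4>
3×7 − 2×6 − 1×4 = 5

M = 5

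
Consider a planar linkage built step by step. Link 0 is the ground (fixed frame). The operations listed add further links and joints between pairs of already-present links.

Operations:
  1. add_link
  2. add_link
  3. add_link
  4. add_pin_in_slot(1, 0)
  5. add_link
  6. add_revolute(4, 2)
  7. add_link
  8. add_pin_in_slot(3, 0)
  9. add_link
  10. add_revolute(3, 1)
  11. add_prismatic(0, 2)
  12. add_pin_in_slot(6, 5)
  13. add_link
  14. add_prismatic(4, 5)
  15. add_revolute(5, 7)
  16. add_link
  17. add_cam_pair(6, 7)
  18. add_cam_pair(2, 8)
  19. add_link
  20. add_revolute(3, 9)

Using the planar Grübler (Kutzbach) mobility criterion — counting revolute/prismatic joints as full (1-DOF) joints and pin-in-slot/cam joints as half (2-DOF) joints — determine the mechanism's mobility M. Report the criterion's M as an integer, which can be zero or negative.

link 0 = ground. State L|J1|J2 = 1|0|0
+link1  2|0|0
+link2  3|0|0
+link3  4|0|0
PS(1,0) f=2→J2  4|0|1
+link4  5|0|1
R(4,2) f=1→J1  5|1|1
+link5  6|1|1
PS(3,0) f=2→J2  6|1|2
+link6  7|1|2
R(3,1) f=1→J1  7|2|2
P(0,2) f=1→J1  7|3|2
PS(6,5) f=2→J2  7|3|3
+link7  8|3|3
P(4,5) f=1→J1  8|4|3
R(5,7) f=1→J1  8|5|3
+link8  9|5|3
C(6,7) f=2→J2  9|5|4
C(2,8) f=2→J2  9|5|5
+link9  10|5|5
R(3,9) f=1→J1  10|6|5
M = 3(10−1)−2·6−5 = 27−12−5 = 10

M = 10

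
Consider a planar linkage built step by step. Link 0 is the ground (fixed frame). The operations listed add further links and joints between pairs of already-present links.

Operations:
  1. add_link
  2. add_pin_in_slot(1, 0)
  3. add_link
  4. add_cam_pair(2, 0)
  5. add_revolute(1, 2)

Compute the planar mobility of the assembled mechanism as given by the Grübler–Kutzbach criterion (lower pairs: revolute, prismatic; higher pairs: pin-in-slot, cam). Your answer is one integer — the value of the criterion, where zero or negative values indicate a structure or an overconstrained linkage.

M = 2

[1;0;0] (link 0 is ground)
L+ [2;0;0]
PS(1,0)∈J2 [2;0;1]
L+ [3;0;1]
C(2,0)∈J2 [3;0;2]
R(1,2)∈J1 [3;1;2]
mobility = 6 − 2 − 2 = 2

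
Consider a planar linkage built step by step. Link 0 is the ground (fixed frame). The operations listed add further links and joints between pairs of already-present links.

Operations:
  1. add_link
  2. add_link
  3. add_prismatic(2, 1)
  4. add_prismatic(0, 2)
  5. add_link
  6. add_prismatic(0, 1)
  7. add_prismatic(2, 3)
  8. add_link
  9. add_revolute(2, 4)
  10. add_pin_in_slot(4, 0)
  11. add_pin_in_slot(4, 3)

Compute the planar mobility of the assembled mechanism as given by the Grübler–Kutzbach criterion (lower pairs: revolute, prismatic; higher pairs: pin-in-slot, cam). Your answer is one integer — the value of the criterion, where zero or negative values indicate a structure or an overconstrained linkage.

M = 0

L=1 J1=0 J2=0
add link → L=2 J1=0 J2=0
add link → L=3 J1=0 J2=0
P@2,1 dof=1 J1 → L=3 J1=1 J2=0
P@0,2 dof=1 J1 → L=3 J1=2 J2=0
add link → L=4 J1=2 J2=0
P@0,1 dof=1 J1 → L=4 J1=3 J2=0
P@2,3 dof=1 J1 → L=4 J1=4 J2=0
add link → L=5 J1=4 J2=0
R@2,4 dof=1 J1 → L=5 J1=5 J2=0
PS@4,0 dof=2 J2 → L=5 J1=5 J2=1
PS@4,3 dof=2 J2 → L=5 J1=5 J2=2
M=3(L−1)−2J1−J2=3·4−2·5−2=0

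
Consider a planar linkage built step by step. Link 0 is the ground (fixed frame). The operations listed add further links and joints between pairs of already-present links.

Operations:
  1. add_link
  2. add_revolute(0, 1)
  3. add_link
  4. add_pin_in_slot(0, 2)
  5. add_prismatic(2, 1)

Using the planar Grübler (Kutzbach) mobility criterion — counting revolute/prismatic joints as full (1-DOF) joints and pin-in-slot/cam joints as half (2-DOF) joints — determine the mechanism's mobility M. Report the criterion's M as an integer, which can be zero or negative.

(L,J1,J2)=(1,0,0); link0 fixed
link1: (2,0,0)
R 0-1 [J1]: (2,1,0)
link2: (3,1,0)
PS 0-2 [J2]: (3,1,1)
P 2-1 [J1]: (3,2,1)
Grübler: 3·2 − 2·2 − 1 = 1

M = 1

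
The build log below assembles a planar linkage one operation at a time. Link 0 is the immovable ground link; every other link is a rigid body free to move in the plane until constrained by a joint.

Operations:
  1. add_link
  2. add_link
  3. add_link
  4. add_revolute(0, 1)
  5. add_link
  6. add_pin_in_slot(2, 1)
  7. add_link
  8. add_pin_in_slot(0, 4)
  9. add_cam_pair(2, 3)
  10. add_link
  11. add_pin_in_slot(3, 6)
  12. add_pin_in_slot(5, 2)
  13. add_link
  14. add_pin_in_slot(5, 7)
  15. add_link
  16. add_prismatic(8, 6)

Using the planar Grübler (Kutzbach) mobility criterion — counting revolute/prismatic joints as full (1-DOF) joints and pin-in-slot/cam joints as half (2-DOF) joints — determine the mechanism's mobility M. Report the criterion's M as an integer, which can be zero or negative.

M = 14

link 0 = ground. State L|J1|J2 = 1|0|0
+link1  2|0|0
+link2  3|0|0
+link3  4|0|0
R(0,1) f=1→J1  4|1|0
+link4  5|1|0
PS(2,1) f=2→J2  5|1|1
+link5  6|1|1
PS(0,4) f=2→J2  6|1|2
C(2,3) f=2→J2  6|1|3
+link6  7|1|3
PS(3,6) f=2→J2  7|1|4
PS(5,2) f=2→J2  7|1|5
+link7  8|1|5
PS(5,7) f=2→J2  8|1|6
+link8  9|1|6
P(8,6) f=1→J1  9|2|6
M = 3(9−1)−2·2−6 = 24−4−6 = 14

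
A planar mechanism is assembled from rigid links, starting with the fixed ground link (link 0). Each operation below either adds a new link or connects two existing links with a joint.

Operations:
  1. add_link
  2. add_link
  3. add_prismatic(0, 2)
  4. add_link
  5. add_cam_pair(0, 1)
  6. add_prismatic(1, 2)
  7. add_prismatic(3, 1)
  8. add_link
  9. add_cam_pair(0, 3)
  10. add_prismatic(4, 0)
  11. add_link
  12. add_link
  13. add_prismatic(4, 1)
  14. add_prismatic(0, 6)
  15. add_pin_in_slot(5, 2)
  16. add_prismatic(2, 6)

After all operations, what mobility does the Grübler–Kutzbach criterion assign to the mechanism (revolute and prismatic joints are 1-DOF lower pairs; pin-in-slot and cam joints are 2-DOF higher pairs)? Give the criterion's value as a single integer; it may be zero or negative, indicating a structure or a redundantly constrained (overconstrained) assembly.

(L,J1,J2)=(1,0,0); link0 fixed
link1: (2,0,0)
link2: (3,0,0)
P 0-2 [J1]: (3,1,0)
link3: (4,1,0)
C 0-1 [J2]: (4,1,1)
P 1-2 [J1]: (4,2,1)
P 3-1 [J1]: (4,3,1)
link4: (5,3,1)
C 0-3 [J2]: (5,3,2)
P 4-0 [J1]: (5,4,2)
link5: (6,4,2)
link6: (7,4,2)
P 4-1 [J1]: (7,5,2)
P 0-6 [J1]: (7,6,2)
PS 5-2 [J2]: (7,6,3)
P 2-6 [J1]: (7,7,3)
Grübler: 3·6 − 2·7 − 3 = 1

M = 1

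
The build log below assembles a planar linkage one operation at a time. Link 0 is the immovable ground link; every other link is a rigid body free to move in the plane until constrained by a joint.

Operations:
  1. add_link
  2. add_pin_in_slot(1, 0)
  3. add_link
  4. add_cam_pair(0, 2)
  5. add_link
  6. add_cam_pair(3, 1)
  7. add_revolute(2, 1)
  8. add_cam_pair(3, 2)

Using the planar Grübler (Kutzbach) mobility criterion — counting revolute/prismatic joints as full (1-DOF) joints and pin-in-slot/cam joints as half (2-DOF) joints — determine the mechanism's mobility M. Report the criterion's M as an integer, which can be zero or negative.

(L,J1,J2)=(1,0,0); link0 fixed
link1: (2,0,0)
PS 1-0 [J2]: (2,0,1)
link2: (3,0,1)
C 0-2 [J2]: (3,0,2)
link3: (4,0,2)
C 3-1 [J2]: (4,0,3)
R 2-1 [J1]: (4,1,3)
C 3-2 [J2]: (4,1,4)
Grübler: 3·3 − 2·1 − 4 = 3

M = 3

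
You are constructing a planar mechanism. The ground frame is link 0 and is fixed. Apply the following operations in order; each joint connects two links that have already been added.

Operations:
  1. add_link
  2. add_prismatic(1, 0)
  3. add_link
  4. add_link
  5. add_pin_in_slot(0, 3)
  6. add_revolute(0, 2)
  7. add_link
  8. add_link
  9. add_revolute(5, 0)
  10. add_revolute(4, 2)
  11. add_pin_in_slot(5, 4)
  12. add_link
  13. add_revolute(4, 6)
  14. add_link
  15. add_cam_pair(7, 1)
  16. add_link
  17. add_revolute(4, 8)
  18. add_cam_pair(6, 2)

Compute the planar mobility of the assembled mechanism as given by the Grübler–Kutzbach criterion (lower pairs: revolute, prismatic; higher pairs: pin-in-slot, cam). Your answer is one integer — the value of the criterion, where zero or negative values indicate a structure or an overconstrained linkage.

M = 8

L=1 J1=0 J2=0
add link → L=2 J1=0 J2=0
P@1,0 dof=1 J1 → L=2 J1=1 J2=0
add link → L=3 J1=1 J2=0
add link → L=4 J1=1 J2=0
PS@0,3 dof=2 J2 → L=4 J1=1 J2=1
R@0,2 dof=1 J1 → L=4 J1=2 J2=1
add link → L=5 J1=2 J2=1
add link → L=6 J1=2 J2=1
R@5,0 dof=1 J1 → L=6 J1=3 J2=1
R@4,2 dof=1 J1 → L=6 J1=4 J2=1
PS@5,4 dof=2 J2 → L=6 J1=4 J2=2
add link → L=7 J1=4 J2=2
R@4,6 dof=1 J1 → L=7 J1=5 J2=2
add link → L=8 J1=5 J2=2
C@7,1 dof=2 J2 → L=8 J1=5 J2=3
add link → L=9 J1=5 J2=3
R@4,8 dof=1 J1 → L=9 J1=6 J2=3
C@6,2 dof=2 J2 → L=9 J1=6 J2=4
M=3(L−1)−2J1−J2=3·8−2·6−4=8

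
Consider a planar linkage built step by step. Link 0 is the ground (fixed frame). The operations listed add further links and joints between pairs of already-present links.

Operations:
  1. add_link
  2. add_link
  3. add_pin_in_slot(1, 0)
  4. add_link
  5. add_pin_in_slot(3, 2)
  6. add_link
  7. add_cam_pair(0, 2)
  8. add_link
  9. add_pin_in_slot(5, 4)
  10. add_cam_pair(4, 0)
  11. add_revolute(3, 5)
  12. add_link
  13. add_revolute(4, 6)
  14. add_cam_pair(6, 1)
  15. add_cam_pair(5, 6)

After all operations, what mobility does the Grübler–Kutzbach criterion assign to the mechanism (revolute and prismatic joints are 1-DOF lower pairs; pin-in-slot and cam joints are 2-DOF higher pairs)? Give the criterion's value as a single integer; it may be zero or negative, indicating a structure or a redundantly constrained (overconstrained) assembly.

ground; <1,0,0>
#1 <2,0,0>
#2 <3,0,0>
PS:1↔0 J2 <3,0,1>
#3 <4,0,1>
PS:3↔2 J2 <4,0,2>
#4 <5,0,2>
C:0↔2 J2 <5,0,3>
#5 <6,0,3>
PS:5↔4 J2 <6,0,4>
C:4↔0 J2 <6,0,5>
R:3↔5 J1 <6,1,5>
#6 <7,1,5>
R:4↔6 J1 <7,2,5>
C:6↔1 J2 <7,2,6>
C:5↔6 J2 <7,2,7>
3×6 − 2×2 − 1×7 = 7

M = 7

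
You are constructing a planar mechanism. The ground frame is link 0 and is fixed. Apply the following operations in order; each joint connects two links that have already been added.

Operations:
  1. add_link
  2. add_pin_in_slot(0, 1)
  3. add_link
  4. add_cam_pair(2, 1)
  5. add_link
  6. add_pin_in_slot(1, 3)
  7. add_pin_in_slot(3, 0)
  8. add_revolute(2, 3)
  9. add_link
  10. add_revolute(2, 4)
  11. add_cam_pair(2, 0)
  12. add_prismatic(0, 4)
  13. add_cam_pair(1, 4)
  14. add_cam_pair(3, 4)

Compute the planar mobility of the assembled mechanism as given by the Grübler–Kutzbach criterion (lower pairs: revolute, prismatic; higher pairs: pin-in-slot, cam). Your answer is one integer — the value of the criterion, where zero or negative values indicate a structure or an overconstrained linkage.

(L,J1,J2)=(1,0,0); link0 fixed
link1: (2,0,0)
PS 0-1 [J2]: (2,0,1)
link2: (3,0,1)
C 2-1 [J2]: (3,0,2)
link3: (4,0,2)
PS 1-3 [J2]: (4,0,3)
PS 3-0 [J2]: (4,0,4)
R 2-3 [J1]: (4,1,4)
link4: (5,1,4)
R 2-4 [J1]: (5,2,4)
C 2-0 [J2]: (5,2,5)
P 0-4 [J1]: (5,3,5)
C 1-4 [J2]: (5,3,6)
C 3-4 [J2]: (5,3,7)
Grübler: 3·4 − 2·3 − 7 = -1

M = -1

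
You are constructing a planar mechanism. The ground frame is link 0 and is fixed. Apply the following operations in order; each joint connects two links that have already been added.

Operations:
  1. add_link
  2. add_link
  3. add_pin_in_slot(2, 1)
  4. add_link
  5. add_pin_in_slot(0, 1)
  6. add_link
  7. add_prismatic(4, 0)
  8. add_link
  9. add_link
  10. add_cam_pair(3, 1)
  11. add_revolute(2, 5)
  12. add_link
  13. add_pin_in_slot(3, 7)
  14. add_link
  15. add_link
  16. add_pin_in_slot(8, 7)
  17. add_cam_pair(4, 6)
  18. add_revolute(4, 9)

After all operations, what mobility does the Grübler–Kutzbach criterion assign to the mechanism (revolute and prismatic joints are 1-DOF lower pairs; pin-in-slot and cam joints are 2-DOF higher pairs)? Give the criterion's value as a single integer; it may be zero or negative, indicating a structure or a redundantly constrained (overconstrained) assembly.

L=1 J1=0 J2=0
add link → L=2 J1=0 J2=0
add link → L=3 J1=0 J2=0
PS@2,1 dof=2 J2 → L=3 J1=0 J2=1
add link → L=4 J1=0 J2=1
PS@0,1 dof=2 J2 → L=4 J1=0 J2=2
add link → L=5 J1=0 J2=2
P@4,0 dof=1 J1 → L=5 J1=1 J2=2
add link → L=6 J1=1 J2=2
add link → L=7 J1=1 J2=2
C@3,1 dof=2 J2 → L=7 J1=1 J2=3
R@2,5 dof=1 J1 → L=7 J1=2 J2=3
add link → L=8 J1=2 J2=3
PS@3,7 dof=2 J2 → L=8 J1=2 J2=4
add link → L=9 J1=2 J2=4
add link → L=10 J1=2 J2=4
PS@8,7 dof=2 J2 → L=10 J1=2 J2=5
C@4,6 dof=2 J2 → L=10 J1=2 J2=6
R@4,9 dof=1 J1 → L=10 J1=3 J2=6
M=3(L−1)−2J1−J2=3·9−2·3−6=15

M = 15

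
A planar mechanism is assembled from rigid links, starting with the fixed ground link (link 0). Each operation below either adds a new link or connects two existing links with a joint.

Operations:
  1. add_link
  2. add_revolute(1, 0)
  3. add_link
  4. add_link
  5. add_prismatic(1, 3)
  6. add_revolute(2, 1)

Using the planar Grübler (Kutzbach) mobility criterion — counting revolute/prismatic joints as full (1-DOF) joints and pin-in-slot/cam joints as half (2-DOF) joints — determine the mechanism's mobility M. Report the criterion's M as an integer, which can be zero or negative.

ground; <1,0,0>
#1 <2,0,0>
R:1↔0 J1 <2,1,0>
#2 <3,1,0>
#3 <4,1,0>
P:1↔3 J1 <4,2,0>
R:2↔1 J1 <4,3,0>
3×3 − 2×3 − 1×0 = 3

M = 3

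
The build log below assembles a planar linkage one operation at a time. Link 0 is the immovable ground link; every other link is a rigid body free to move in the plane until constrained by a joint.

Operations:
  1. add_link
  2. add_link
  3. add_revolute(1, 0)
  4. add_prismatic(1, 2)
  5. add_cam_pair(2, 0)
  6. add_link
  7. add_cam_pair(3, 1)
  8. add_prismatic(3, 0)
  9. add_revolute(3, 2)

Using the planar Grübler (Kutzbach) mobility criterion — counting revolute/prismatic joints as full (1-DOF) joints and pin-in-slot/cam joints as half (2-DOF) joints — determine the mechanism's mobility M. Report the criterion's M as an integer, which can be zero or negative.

M = -1

link 0 = ground. State L|J1|J2 = 1|0|0
+link1  2|0|0
+link2  3|0|0
R(1,0) f=1→J1  3|1|0
P(1,2) f=1→J1  3|2|0
C(2,0) f=2→J2  3|2|1
+link3  4|2|1
C(3,1) f=2→J2  4|2|2
P(3,0) f=1→J1  4|3|2
R(3,2) f=1→J1  4|4|2
M = 3(4−1)−2·4−2 = 9−8−2 = -1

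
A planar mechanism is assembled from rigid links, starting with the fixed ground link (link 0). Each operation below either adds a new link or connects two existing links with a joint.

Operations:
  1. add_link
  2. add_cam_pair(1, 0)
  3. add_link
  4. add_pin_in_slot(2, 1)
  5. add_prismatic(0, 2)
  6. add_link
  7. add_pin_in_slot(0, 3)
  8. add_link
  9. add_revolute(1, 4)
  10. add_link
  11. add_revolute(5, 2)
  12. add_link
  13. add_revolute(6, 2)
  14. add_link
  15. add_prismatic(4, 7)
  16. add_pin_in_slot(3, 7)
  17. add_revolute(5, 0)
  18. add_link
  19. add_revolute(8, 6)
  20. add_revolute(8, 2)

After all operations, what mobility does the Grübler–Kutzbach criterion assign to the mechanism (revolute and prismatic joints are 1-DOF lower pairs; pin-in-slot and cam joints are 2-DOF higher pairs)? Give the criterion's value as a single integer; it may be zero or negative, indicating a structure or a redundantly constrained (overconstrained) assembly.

(L,J1,J2)=(1,0,0); link0 fixed
link1: (2,0,0)
C 1-0 [J2]: (2,0,1)
link2: (3,0,1)
PS 2-1 [J2]: (3,0,2)
P 0-2 [J1]: (3,1,2)
link3: (4,1,2)
PS 0-3 [J2]: (4,1,3)
link4: (5,1,3)
R 1-4 [J1]: (5,2,3)
link5: (6,2,3)
R 5-2 [J1]: (6,3,3)
link6: (7,3,3)
R 6-2 [J1]: (7,4,3)
link7: (8,4,3)
P 4-7 [J1]: (8,5,3)
PS 3-7 [J2]: (8,5,4)
R 5-0 [J1]: (8,6,4)
link8: (9,6,4)
R 8-6 [J1]: (9,7,4)
R 8-2 [J1]: (9,8,4)
Grübler: 3·8 − 2·8 − 4 = 4

M = 4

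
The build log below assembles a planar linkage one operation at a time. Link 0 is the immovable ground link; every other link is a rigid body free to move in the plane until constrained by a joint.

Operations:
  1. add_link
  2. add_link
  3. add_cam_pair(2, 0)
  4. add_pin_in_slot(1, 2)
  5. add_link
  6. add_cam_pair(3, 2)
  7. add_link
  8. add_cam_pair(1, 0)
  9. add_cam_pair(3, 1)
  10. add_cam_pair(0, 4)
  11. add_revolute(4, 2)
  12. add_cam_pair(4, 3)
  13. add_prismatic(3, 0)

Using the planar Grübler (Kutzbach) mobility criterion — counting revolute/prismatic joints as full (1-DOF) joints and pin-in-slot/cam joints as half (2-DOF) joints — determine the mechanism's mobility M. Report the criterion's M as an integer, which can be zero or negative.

L=1 J1=0 J2=0
add link → L=2 J1=0 J2=0
add link → L=3 J1=0 J2=0
C@2,0 dof=2 J2 → L=3 J1=0 J2=1
PS@1,2 dof=2 J2 → L=3 J1=0 J2=2
add link → L=4 J1=0 J2=2
C@3,2 dof=2 J2 → L=4 J1=0 J2=3
add link → L=5 J1=0 J2=3
C@1,0 dof=2 J2 → L=5 J1=0 J2=4
C@3,1 dof=2 J2 → L=5 J1=0 J2=5
C@0,4 dof=2 J2 → L=5 J1=0 J2=6
R@4,2 dof=1 J1 → L=5 J1=1 J2=6
C@4,3 dof=2 J2 → L=5 J1=1 J2=7
P@3,0 dof=1 J1 → L=5 J1=2 J2=7
M=3(L−1)−2J1−J2=3·4−2·2−7=1

M = 1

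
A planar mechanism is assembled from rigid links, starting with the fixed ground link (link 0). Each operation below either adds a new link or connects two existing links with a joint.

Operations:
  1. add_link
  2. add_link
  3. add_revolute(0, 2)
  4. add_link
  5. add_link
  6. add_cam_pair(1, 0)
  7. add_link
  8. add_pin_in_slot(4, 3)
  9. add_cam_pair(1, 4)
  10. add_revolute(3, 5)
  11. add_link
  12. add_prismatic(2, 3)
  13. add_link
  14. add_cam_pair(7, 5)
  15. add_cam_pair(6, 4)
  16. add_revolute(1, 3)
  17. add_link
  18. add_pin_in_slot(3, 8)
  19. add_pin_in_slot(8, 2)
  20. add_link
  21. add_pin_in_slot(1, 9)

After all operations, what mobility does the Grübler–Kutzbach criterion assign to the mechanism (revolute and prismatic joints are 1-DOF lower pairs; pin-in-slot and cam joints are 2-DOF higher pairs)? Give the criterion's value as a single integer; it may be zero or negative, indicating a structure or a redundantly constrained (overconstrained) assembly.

M = 11

link 0 = ground. State L|J1|J2 = 1|0|0
+link1  2|0|0
+link2  3|0|0
R(0,2) f=1→J1  3|1|0
+link3  4|1|0
+link4  5|1|0
C(1,0) f=2→J2  5|1|1
+link5  6|1|1
PS(4,3) f=2→J2  6|1|2
C(1,4) f=2→J2  6|1|3
R(3,5) f=1→J1  6|2|3
+link6  7|2|3
P(2,3) f=1→J1  7|3|3
+link7  8|3|3
C(7,5) f=2→J2  8|3|4
C(6,4) f=2→J2  8|3|5
R(1,3) f=1→J1  8|4|5
+link8  9|4|5
PS(3,8) f=2→J2  9|4|6
PS(8,2) f=2→J2  9|4|7
+link9  10|4|7
PS(1,9) f=2→J2  10|4|8
M = 3(10−1)−2·4−8 = 27−8−8 = 11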